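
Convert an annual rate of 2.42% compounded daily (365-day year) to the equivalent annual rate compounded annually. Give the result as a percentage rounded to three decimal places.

2.449%

EAR = (1 + 0.0242/365)^365 − 1 = 0.024494.
Compounded annually, the equivalent nominal rate is the EAR itself: 2.449%.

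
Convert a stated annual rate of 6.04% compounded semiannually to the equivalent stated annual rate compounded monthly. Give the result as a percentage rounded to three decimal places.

5.965%

EAR = (1 + 0.0604/2)^2 − 1 = 0.061312.
Solve (1 + r/12)^12 = 1.061312: r/12 = 1.061312^(1/12) − 1 = 0.004971, so r = 0.059654 = 5.965%.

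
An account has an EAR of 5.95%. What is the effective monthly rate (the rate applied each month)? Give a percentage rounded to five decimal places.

0.48280%

The per-month rate i satisfies (1 + i)^12 = 1 + 0.0595.
i = 1.0595^(1/12) − 1 = 0.0048280 = 0.48280%.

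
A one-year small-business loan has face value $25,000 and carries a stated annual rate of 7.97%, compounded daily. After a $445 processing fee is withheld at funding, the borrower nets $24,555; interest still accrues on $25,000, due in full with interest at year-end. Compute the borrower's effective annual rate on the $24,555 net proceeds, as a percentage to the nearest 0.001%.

Amount owed after one year: 25,000 × (1 + 0.0797/365)^365 = 25,000 × 1.082953 = $27,073.82.
Effective rate on net proceeds: 27,073.82 / 24,555 − 1 = 0.102579 = 10.258%.

10.258%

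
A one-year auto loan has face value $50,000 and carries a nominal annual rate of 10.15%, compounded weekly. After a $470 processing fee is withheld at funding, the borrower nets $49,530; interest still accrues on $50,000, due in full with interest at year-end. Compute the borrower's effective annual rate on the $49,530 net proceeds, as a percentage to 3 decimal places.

11.722%

Amount owed after one year: 50,000 × (1 + 0.1015/52)^52 = 50,000 × 1.106720 = $55,336.02.
Effective rate on net proceeds: 55,336.02 / 49,530 − 1 = 0.117222 = 11.722%.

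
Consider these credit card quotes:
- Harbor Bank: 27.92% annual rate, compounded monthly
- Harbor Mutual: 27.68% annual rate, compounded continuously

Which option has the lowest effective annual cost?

Harbor Bank: (1 + 0.2792/12)^12 − 1 = 31.785%
Harbor Mutual: e^0.2768 − 1 = 31.890%
The lowest effective annual rate is Harbor Bank at 31.785%.

Harbor Bank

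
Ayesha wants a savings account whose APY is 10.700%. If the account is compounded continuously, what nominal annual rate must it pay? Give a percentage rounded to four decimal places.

10.1654%

Continuous: nominal r satisfies e^r − 1 = 0.10700.
r = ln(1 + 0.10700) = ln(1.10700) = 0.101654 = 10.1654%.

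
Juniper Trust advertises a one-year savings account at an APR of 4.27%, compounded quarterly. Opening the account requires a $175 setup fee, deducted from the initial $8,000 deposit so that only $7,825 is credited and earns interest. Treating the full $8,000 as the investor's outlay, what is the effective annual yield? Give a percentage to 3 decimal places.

Value after one year: 7,825 × (1 + 0.0427/4)^4 = 7,825 × 1.043389 = $8,164.52.
Effective yield on the $8,000 outlay: 8,164.52 / 8,000 − 1 = 0.020564 = 2.056%.

2.056%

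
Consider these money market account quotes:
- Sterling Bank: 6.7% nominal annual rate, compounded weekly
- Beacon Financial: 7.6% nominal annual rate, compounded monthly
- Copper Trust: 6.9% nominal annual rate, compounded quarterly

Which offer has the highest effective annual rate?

Beacon Financial

Sterling Bank: (1 + 0.067/52)^52 − 1 = 6.925%
Beacon Financial: (1 + 0.076/12)^12 − 1 = 7.870%
Copper Trust: (1 + 0.069/4)^4 − 1 = 7.081%
The highest effective annual rate is Beacon Financial at 7.870%.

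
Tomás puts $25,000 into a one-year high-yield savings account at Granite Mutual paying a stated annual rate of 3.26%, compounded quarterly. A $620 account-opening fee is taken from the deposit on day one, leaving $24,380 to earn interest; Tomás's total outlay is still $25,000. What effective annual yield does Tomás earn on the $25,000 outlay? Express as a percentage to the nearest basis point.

0.74%

Value after one year: 24,380 × (1 + 0.0326/4)^4 = 24,380 × 1.033001 = $25,184.56.
Effective yield on the $25,000 outlay: 25,184.56 / 25,000 − 1 = 0.007382 = 0.74%.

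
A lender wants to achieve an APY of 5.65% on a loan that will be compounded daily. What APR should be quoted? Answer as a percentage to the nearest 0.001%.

5.497%

(1 + r/365)^365 − 1 = 0.0565, so 1 + r/365 = 1.0565^(1/365).
r/365 = 0.000151, so r = 0.054966 = 5.497%.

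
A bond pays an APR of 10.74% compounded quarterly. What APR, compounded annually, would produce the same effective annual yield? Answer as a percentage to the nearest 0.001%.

11.180%

EAR = (1 + 0.1074/4)^4 − 1 = 0.111803.
Compounded annually, the equivalent nominal rate is the EAR itself: 11.180%.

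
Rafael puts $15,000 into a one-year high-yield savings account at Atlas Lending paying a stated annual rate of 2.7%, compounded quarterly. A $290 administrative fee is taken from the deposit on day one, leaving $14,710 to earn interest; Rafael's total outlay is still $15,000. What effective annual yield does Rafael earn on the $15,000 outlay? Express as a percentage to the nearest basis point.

0.74%

Value after one year: 14,710 × (1 + 0.027/4)^4 = 14,710 × 1.027275 = $15,111.21.
Effective yield on the $15,000 outlay: 15,111.21 / 15,000 − 1 = 0.007414 = 0.74%.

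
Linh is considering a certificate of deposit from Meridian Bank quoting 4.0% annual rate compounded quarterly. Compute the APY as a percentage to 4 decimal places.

4.0604%

EAR = (1 + 0.040/4)^4 − 1.
= (1 + 0.010000)^4 − 1 = 1.040604 − 1 = 4.0604%.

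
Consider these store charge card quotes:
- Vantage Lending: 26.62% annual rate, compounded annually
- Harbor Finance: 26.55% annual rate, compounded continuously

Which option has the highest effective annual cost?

Vantage Lending: compounded annually, EAR = 26.620%
Harbor Finance: e^0.2655 − 1 = 30.408%
The highest effective annual rate is Harbor Finance at 30.408%.

Harbor Finance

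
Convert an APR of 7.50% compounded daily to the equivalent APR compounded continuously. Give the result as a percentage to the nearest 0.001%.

EAR = (1 + 0.0750/365)^365 − 1 = 0.077876.
Equivalent continuous rate: r = ln(1 + 0.077876) = 0.074992 = 7.499%.

7.499%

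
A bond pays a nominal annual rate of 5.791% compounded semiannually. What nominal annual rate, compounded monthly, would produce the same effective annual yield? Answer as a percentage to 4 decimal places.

EAR = (1 + 0.05791/2)^2 − 1 = 0.058748.
Solve (1 + r/12)^12 = 1.058748: r/12 = 1.058748^(1/12) − 1 = 0.004769, so r = 0.057223 = 5.7223%.

5.7223%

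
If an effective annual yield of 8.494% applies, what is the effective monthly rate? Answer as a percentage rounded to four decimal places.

0.6817%

The per-month rate i satisfies (1 + i)^12 = 1 + 0.08494.
i = 1.08494^(1/12) − 1 = 0.0068169 = 0.6817%.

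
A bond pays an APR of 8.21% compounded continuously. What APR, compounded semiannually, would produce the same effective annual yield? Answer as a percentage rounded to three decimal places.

EAR under continuous compounding: e^0.0821 − 1 = 0.085564.
Solve (1 + r/2)^2 = 1.085564: r/2 = 1.085564^(1/2) − 1 = 0.041904, so r = 0.083808 = 8.381%.

8.381%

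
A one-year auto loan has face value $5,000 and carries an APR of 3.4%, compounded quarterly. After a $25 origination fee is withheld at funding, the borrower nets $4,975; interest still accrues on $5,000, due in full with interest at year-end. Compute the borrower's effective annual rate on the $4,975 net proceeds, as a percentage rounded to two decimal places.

Amount owed after one year: 5,000 × (1 + 0.034/4)^4 = 5,000 × 1.034436 = $5,172.18.
Effective rate on net proceeds: 5,172.18 / 4,975 − 1 = 0.039634 = 3.96%.

3.96%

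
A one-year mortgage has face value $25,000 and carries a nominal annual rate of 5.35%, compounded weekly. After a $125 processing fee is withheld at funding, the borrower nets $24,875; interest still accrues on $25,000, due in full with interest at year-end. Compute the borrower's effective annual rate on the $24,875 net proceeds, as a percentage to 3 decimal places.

6.023%

Amount owed after one year: 25,000 × (1 + 0.0535/52)^52 = 25,000 × 1.054928 = $26,373.20.
Effective rate on net proceeds: 26,373.20 / 24,875 − 1 = 0.060229 = 6.023%.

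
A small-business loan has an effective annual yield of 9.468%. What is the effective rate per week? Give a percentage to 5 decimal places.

0.17412%

The per-week rate i satisfies (1 + i)^52 = 1 + 0.09468.
i = 1.09468^(1/52) − 1 = 0.0017412 = 0.17412%.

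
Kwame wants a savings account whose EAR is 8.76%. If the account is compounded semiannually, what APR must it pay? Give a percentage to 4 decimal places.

8.5761%

(1 + r/2)^2 − 1 = 0.0876, so 1 + r/2 = 1.0876^(1/2).
r/2 = 0.042881, so r = 0.085761 = 8.5761%.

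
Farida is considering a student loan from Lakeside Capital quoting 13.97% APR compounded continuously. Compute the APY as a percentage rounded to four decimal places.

With continuous compounding, EAR = e^0.1397 − 1.
e^0.1397 = 1.149929, so EAR = 0.149929 = 14.9929%.

14.9929%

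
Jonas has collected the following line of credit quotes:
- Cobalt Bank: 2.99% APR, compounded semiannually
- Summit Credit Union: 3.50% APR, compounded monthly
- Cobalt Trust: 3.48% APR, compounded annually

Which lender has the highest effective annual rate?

Summit Credit Union

Cobalt Bank: (1 + 0.0299/2)^2 − 1 = 3.012%
Summit Credit Union: (1 + 0.0350/12)^12 − 1 = 3.557%
Cobalt Trust: compounded annually, EAR = 3.480%
The highest effective annual rate is Summit Credit Union at 3.557%.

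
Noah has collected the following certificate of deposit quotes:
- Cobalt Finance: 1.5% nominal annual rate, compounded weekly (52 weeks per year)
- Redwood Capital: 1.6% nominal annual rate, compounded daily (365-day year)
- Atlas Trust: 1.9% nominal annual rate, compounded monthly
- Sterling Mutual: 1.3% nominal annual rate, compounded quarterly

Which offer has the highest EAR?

Atlas Trust

Cobalt Finance: (1 + 0.015/52)^52 − 1 = 1.511%
Redwood Capital: (1 + 0.016/365)^365 − 1 = 1.613%
Atlas Trust: (1 + 0.019/12)^12 − 1 = 1.917%
Sterling Mutual: (1 + 0.013/4)^4 − 1 = 1.306%
The highest effective annual rate is Atlas Trust at 1.917%.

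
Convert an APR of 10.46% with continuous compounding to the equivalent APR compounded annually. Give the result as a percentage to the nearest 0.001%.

EAR under continuous compounding: e^0.1046 − 1 = 0.110266.
Compounded annually, the equivalent nominal rate is the EAR itself: 11.027%.

11.027%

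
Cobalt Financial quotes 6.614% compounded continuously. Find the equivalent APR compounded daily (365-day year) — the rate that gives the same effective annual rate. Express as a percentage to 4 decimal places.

EAR under continuous compounding: e^0.06614 − 1 = 0.068376.
Solve (1 + r/365)^365 = 1.068376: r/365 = 1.068376^(1/365) − 1 = 0.000181, so r = 0.066146 = 6.6146%.

6.6146%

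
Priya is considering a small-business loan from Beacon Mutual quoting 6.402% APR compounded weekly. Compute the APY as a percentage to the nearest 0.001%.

EAR = (1 + 0.06402/52)^52 − 1.
= 1.066072 − 1 = 6.607%.

6.607%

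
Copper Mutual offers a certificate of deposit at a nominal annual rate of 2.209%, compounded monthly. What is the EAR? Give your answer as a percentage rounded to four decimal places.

2.2315%

EAR = (1 + 0.02209/12)^12 − 1.
= (1 + 0.001841)^12 − 1 = 1.022315 − 1 = 2.2315%.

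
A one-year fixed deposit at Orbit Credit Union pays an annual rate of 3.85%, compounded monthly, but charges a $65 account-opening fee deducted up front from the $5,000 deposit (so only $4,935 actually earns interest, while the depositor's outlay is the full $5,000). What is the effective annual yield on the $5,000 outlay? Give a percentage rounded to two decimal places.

Value after one year: 4,935 × (1 + 0.0385/12)^12 = 4,935 × 1.039187 = $5,128.39.
Effective yield on the $5,000 outlay: 5,128.39 / 5,000 − 1 = 0.025677 = 2.57%.

2.57%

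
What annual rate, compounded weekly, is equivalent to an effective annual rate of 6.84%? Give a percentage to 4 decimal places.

(1 + r/52)^52 − 1 = 0.0684, so 1 + r/52 = 1.0684^(1/52).
r/52 = 0.001273, so r = 0.066204 = 6.6204%.

6.6204%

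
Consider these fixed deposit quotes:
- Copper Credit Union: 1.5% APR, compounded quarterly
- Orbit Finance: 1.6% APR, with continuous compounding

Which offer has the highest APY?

Orbit Finance

Copper Credit Union: (1 + 0.015/4)^4 − 1 = 1.508%
Orbit Finance: e^0.016 − 1 = 1.613%
The highest effective annual rate is Orbit Finance at 1.613%.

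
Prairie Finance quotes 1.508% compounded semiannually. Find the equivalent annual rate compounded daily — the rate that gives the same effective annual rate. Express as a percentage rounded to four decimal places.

EAR = (1 + 0.01508/2)^2 − 1 = 0.015137.
Solve (1 + r/365)^365 = 1.015137: r/365 = 1.015137^(1/365) − 1 = 0.000041, so r = 0.015024 = 1.5024%.

1.5024%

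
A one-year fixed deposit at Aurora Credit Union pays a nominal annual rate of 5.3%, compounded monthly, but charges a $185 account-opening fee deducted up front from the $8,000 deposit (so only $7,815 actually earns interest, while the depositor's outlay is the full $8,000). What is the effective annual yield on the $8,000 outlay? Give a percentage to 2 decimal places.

2.99%

Value after one year: 7,815 × (1 + 0.053/12)^12 = 7,815 × 1.054307 = $8,239.41.
Effective yield on the $8,000 outlay: 8,239.41 / 8,000 − 1 = 0.029926 = 2.99%.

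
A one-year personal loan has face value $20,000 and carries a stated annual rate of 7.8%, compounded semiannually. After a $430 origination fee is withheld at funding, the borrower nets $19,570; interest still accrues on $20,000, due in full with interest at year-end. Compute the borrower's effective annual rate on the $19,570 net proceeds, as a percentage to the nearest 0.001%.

Amount owed after one year: 20,000 × (1 + 0.078/2)^2 = 20,000 × 1.079521 = $21,590.42.
Effective rate on net proceeds: 21,590.42 / 19,570 − 1 = 0.103241 = 10.324%.

10.324%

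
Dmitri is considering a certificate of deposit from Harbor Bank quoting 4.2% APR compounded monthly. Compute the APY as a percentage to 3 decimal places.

4.282%

EAR = (1 + 0.042/12)^12 − 1.
= 1.042818 − 1 = 4.282%.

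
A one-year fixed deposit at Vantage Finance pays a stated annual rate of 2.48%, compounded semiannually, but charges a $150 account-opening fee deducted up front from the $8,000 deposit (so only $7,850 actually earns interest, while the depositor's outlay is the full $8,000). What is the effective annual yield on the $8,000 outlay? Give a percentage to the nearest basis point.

0.57%

Value after one year: 7,850 × (1 + 0.0248/2)^2 = 7,850 × 1.024954 = $8,045.89.
Effective yield on the $8,000 outlay: 8,045.89 / 8,000 − 1 = 0.005736 = 0.57%.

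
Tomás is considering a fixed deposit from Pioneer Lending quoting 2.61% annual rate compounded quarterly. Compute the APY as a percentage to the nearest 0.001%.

EAR = (1 + 0.0261/4)^4 − 1.
= (1 + 0.006525)^4 − 1 = 1.026357 − 1 = 2.636%.

2.636%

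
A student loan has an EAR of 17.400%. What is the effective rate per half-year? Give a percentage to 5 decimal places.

The per-half-year rate i satisfies (1 + i)^2 = 1 + 0.17400.
i = 1.17400^(1/2) − 1 = 0.0835128 = 8.35128%.

8.35128%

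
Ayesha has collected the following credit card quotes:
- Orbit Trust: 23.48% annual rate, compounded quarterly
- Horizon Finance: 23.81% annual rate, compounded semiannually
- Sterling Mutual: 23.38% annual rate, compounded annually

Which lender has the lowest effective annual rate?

Orbit Trust: (1 + 0.2348/4)^4 − 1 = 25.630%
Horizon Finance: (1 + 0.2381/2)^2 − 1 = 25.227%
Sterling Mutual: compounded annually, EAR = 23.380%
The lowest effective annual rate is Sterling Mutual at 23.380%.

Sterling Mutual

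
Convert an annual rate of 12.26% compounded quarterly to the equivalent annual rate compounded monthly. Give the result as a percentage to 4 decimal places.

EAR = (1 + 0.1226/4)^4 − 1 = 0.128353.
Solve (1 + r/12)^12 = 1.128353: r/12 = 1.128353^(1/12) − 1 = 0.010114, so r = 0.121368 = 12.1368%.

12.1368%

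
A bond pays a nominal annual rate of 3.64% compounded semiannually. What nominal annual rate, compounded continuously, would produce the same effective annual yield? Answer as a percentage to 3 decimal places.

3.607%

EAR = (1 + 0.0364/2)^2 − 1 = 0.036731.
Equivalent continuous rate: r = ln(1 + 0.036731) = 0.036073 = 3.607%.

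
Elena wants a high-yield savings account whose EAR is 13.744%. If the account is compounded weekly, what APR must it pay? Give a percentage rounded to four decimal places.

(1 + r/52)^52 − 1 = 0.13744, so 1 + r/52 = 1.13744^(1/52).
r/52 = 0.002480, so r = 0.128940 = 12.8940%.

12.8940%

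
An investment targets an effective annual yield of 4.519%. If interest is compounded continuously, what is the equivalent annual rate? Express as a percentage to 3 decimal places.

Continuous: nominal r satisfies e^r − 1 = 0.04519.
r = ln(1 + 0.04519) = ln(1.04519) = 0.044199 = 4.420%.

4.420%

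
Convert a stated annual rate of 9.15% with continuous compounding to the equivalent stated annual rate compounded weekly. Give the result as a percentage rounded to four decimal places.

EAR under continuous compounding: e^0.0915 − 1 = 0.095817.
Solve (1 + r/52)^52 = 1.095817: r/52 = 1.095817^(1/52) − 1 = 0.001761, so r = 0.091581 = 9.1581%.

9.1581%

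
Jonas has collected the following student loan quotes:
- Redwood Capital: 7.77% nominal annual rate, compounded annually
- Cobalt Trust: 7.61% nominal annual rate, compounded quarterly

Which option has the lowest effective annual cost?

Redwood Capital

Redwood Capital: compounded annually, EAR = 7.770%
Cobalt Trust: (1 + 0.0761/4)^4 − 1 = 7.830%
The lowest effective annual rate is Redwood Capital at 7.770%.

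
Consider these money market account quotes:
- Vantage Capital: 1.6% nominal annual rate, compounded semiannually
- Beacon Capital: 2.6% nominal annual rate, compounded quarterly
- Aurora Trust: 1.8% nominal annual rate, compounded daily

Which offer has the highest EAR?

Vantage Capital: (1 + 0.016/2)^2 − 1 = 1.606%
Beacon Capital: (1 + 0.026/4)^4 − 1 = 2.625%
Aurora Trust: (1 + 0.018/365)^365 − 1 = 1.816%
The highest effective annual rate is Beacon Capital at 2.625%.

Beacon Capital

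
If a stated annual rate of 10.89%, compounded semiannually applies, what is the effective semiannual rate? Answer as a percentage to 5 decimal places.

With a nominal annual rate compounded semiannually, the periodic rate is the nominal rate divided by 2.
i = 0.1089 / 2 = 0.0544500 = 5.44500%.

5.44500%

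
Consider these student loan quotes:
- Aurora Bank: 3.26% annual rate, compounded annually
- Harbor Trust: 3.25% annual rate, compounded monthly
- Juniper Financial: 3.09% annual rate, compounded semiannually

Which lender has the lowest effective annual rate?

Aurora Bank: compounded annually, EAR = 3.260%
Harbor Trust: (1 + 0.0325/12)^12 − 1 = 3.299%
Juniper Financial: (1 + 0.0309/2)^2 − 1 = 3.114%
The lowest effective annual rate is Juniper Financial at 3.114%.

Juniper Financial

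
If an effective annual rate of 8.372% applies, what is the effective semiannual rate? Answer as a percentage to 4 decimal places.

The per-half-year rate i satisfies (1 + i)^2 = 1 + 0.08372.
i = 1.08372^(1/2) − 1 = 0.0410187 = 4.1019%.

4.1019%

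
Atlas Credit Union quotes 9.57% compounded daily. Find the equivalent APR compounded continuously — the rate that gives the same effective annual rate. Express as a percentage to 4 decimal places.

EAR = (1 + 0.0957/365)^365 − 1 = 0.100415.
Equivalent continuous rate: r = ln(1 + 0.100415) = 0.095687 = 9.5687%.

9.5687%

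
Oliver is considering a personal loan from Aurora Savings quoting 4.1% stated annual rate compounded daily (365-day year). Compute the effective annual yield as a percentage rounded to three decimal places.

4.185%

EAR = (1 + 0.041/365)^365 − 1.
= (1 + 0.000112)^365 − 1 = 1.041850 − 1 = 4.185%.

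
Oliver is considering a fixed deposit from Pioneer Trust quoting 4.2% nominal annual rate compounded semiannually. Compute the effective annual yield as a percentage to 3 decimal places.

4.244%

EAR = (1 + 0.042/2)^2 − 1.
= (1 + 0.021000)^2 − 1 = 1.042441 − 1 = 4.244%.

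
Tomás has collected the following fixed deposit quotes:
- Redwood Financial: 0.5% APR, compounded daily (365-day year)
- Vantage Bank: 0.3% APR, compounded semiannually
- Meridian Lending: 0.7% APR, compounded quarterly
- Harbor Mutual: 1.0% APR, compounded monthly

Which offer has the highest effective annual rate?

Harbor Mutual

Redwood Financial: (1 + 0.005/365)^365 − 1 = 0.501%
Vantage Bank: (1 + 0.003/2)^2 − 1 = 0.300%
Meridian Lending: (1 + 0.007/4)^4 − 1 = 0.702%
Harbor Mutual: (1 + 0.010/12)^12 − 1 = 1.005%
The highest effective annual rate is Harbor Mutual at 1.005%.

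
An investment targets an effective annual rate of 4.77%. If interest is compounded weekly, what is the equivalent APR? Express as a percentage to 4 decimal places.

4.6618%

(1 + r/52)^52 − 1 = 0.0477, so 1 + r/52 = 1.0477^(1/52).
r/52 = 0.000897, so r = 0.046618 = 4.6618%.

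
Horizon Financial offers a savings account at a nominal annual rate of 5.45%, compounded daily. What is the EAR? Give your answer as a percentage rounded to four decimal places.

5.6008%

EAR = (1 + 0.0545/365)^365 − 1.
= (1 + 0.000149)^365 − 1 = 1.056008 − 1 = 5.6008%.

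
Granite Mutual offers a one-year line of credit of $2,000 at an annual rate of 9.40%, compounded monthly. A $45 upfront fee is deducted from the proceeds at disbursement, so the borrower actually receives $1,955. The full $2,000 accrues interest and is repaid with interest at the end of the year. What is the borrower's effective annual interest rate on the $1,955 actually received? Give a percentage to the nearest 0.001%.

Amount owed after one year: 2,000 × (1 + 0.0940/12)^12 = 2,000 × 1.098157 = $2,196.31.
Effective rate on net proceeds: 2,196.31 / 1,955 − 1 = 0.123435 = 12.343%.

12.343%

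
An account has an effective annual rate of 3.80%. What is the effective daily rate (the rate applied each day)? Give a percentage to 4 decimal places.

0.0102%

The per-day rate i satisfies (1 + i)^365 = 1 + 0.0380.
i = 1.0380^(1/365) − 1 = 0.0001022 = 0.0102%.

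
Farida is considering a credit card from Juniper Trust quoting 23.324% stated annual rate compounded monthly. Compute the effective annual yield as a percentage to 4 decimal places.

25.9862%

EAR = (1 + 0.23324/12)^12 − 1.
= (1 + 0.019437)^12 − 1 = 1.259862 − 1 = 25.9862%.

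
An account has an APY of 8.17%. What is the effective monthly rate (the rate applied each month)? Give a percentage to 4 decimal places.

The per-month rate i satisfies (1 + i)^12 = 1 + 0.0817.
i = 1.0817^(1/12) − 1 = 0.0065660 = 0.6566%.

0.6566%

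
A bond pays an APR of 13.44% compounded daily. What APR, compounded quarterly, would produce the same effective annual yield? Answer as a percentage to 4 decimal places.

13.6658%

EAR = (1 + 0.1344/365)^365 − 1 = 0.143822.
Solve (1 + r/4)^4 = 1.143822: r/4 = 1.143822^(1/4) − 1 = 0.034164, so r = 0.136658 = 13.6658%.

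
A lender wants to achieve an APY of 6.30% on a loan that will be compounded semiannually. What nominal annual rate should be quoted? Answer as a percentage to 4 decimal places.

6.2038%

(1 + r/2)^2 − 1 = 0.0630, so 1 + r/2 = 1.0630^(1/2).
r/2 = 0.031019, so r = 0.062038 = 6.2038%.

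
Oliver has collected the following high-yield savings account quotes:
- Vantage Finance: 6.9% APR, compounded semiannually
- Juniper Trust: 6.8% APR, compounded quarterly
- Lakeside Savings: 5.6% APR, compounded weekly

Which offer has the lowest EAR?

Vantage Finance: (1 + 0.069/2)^2 − 1 = 7.019%
Juniper Trust: (1 + 0.068/4)^4 − 1 = 6.975%
Lakeside Savings: (1 + 0.056/52)^52 − 1 = 5.757%
The lowest effective annual rate is Lakeside Savings at 5.757%.

Lakeside Savings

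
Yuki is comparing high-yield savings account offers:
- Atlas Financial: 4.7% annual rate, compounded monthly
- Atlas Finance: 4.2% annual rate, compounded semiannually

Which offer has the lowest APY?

Atlas Financial: (1 + 0.047/12)^12 − 1 = 4.803%
Atlas Finance: (1 + 0.042/2)^2 − 1 = 4.244%
The lowest effective annual rate is Atlas Finance at 4.244%.

Atlas Finance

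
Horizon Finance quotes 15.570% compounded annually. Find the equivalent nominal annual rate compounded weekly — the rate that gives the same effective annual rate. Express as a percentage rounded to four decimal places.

Compounded annually, EAR = nominal = 0.155700.
Solve (1 + r/52)^52 = 1.155700: r/52 = 1.155700^(1/52) − 1 = 0.002787, so r = 0.144908 = 14.4908%.

14.4908%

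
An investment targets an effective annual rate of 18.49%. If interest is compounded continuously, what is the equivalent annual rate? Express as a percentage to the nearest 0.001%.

16.966%

Continuous: nominal r satisfies e^r − 1 = 0.1849.
r = ln(1 + 0.1849) = ln(1.1849) = 0.169658 = 16.966%.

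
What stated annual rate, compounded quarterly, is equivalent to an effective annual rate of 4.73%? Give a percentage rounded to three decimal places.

4.648%

(1 + r/4)^4 − 1 = 0.0473, so 1 + r/4 = 1.0473^(1/4).
r/4 = 0.011621, so r = 0.046483 = 4.648%.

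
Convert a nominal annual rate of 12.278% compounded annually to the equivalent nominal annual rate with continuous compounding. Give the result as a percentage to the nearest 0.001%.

Compounded annually, EAR = nominal = 0.122780.
Equivalent continuous rate: r = ln(1 + 0.122780) = 0.115808 = 11.581%.

11.581%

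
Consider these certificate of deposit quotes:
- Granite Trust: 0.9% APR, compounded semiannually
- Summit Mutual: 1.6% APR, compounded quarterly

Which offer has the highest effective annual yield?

Summit Mutual

Granite Trust: (1 + 0.009/2)^2 − 1 = 0.902%
Summit Mutual: (1 + 0.016/4)^4 − 1 = 1.610%
The highest effective annual rate is Summit Mutual at 1.610%.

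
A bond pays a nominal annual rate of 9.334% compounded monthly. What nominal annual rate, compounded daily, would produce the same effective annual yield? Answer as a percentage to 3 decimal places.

EAR = (1 + 0.09334/12)^12 − 1 = 0.097439.
Solve (1 + r/365)^365 = 1.097439: r/365 = 1.097439^(1/365) − 1 = 0.000255, so r = 0.092991 = 9.299%.

9.299%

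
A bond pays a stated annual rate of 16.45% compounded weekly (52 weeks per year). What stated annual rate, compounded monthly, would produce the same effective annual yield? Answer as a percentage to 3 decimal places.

EAR = (1 + 0.1645/52)^52 − 1 = 0.178498.
Solve (1 + r/12)^12 = 1.178498: r/12 = 1.178498^(1/12) − 1 = 0.013781, so r = 0.165369 = 16.537%.

16.537%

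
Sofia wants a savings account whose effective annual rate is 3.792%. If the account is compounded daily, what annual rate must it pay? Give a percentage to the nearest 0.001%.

(1 + r/365)^365 − 1 = 0.03792, so 1 + r/365 = 1.03792^(1/365).
r/365 = 0.000102, so r = 0.037221 = 3.722%.

3.722%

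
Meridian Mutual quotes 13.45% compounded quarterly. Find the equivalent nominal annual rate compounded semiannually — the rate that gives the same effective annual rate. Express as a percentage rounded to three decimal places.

13.676%

EAR = (1 + 0.1345/4)^4 − 1 = 0.141437.
Solve (1 + r/2)^2 = 1.141437: r/2 = 1.141437^(1/2) − 1 = 0.068381, so r = 0.136761 = 13.676%.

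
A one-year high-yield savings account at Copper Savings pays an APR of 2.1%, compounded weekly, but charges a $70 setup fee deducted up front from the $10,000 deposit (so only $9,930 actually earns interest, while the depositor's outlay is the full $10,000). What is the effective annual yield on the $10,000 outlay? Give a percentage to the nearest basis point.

Value after one year: 9,930 × (1 + 0.021/52)^52 = 9,930 × 1.021218 = $10,140.69.
Effective yield on the $10,000 outlay: 10,140.69 / 10,000 − 1 = 0.014069 = 1.41%.

1.41%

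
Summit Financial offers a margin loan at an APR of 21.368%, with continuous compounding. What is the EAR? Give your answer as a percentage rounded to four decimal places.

With continuous compounding, EAR = e^0.21368 − 1.
e^0.21368 = 1.238226, so EAR = 0.238226 = 23.8226%.

23.8226%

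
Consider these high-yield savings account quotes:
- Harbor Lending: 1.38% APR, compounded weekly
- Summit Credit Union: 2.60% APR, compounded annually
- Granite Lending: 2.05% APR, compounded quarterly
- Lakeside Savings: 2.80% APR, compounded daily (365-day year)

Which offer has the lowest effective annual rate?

Harbor Lending

Harbor Lending: (1 + 0.0138/52)^52 − 1 = 1.389%
Summit Credit Union: compounded annually, EAR = 2.600%
Granite Lending: (1 + 0.0205/4)^4 − 1 = 2.066%
Lakeside Savings: (1 + 0.0280/365)^365 − 1 = 2.839%
The lowest effective annual rate is Harbor Lending at 1.389%.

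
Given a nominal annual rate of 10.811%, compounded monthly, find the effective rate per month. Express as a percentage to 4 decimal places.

0.9009%

With a nominal annual rate compounded monthly, the periodic rate is the nominal rate divided by 12.
i = 0.10811 / 12 = 0.0090092 = 0.9009%.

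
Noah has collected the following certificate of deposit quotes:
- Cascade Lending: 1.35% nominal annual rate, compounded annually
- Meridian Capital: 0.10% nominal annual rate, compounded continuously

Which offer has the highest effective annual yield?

Cascade Lending: compounded annually, EAR = 1.350%
Meridian Capital: e^0.0010 − 1 = 0.100%
The highest effective annual rate is Cascade Lending at 1.350%.

Cascade Lending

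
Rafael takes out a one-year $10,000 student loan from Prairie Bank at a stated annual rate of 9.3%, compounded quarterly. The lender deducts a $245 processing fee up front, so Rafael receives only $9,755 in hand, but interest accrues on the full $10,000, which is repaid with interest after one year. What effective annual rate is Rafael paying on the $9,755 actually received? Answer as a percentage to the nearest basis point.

Amount owed after one year: 10,000 × (1 + 0.093/4)^4 = 10,000 × 1.096294 = $10,962.94.
Effective rate on net proceeds: 10,962.94 / 9,755 − 1 = 0.123828 = 12.38%.

12.38%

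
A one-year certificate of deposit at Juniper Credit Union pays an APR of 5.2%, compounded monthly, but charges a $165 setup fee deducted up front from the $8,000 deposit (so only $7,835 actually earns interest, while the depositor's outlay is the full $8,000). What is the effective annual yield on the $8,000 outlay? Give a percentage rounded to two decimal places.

3.15%

Value after one year: 7,835 × (1 + 0.052/12)^12 = 7,835 × 1.053257 = $8,252.27.
Effective yield on the $8,000 outlay: 8,252.27 / 8,000 − 1 = 0.031534 = 3.15%.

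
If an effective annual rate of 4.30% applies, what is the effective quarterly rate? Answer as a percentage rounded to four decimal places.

1.0581%

The per-quarter rate i satisfies (1 + i)^4 = 1 + 0.0430.
i = 1.0430^(1/4) − 1 = 0.0105809 = 1.0581%.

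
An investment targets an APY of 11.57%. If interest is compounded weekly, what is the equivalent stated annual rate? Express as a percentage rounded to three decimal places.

10.960%

(1 + r/52)^52 − 1 = 0.1157, so 1 + r/52 = 1.1157^(1/52).
r/52 = 0.002108, so r = 0.109597 = 10.960%.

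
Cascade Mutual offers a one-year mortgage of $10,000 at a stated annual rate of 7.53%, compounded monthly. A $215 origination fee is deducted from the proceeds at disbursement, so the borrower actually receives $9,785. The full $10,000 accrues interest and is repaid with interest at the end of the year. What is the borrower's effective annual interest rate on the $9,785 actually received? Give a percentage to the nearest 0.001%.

10.164%

Amount owed after one year: 10,000 × (1 + 0.0753/12)^12 = 10,000 × 1.077954 = $10,779.54.
Effective rate on net proceeds: 10,779.54 / 9,785 − 1 = 0.101639 = 10.164%.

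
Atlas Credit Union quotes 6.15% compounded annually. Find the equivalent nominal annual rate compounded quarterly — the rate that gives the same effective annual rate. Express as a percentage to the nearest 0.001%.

6.013%

Compounded annually, EAR = nominal = 0.061500.
Solve (1 + r/4)^4 = 1.061500: r/4 = 1.061500^(1/4) − 1 = 0.015033, so r = 0.060130 = 6.013%.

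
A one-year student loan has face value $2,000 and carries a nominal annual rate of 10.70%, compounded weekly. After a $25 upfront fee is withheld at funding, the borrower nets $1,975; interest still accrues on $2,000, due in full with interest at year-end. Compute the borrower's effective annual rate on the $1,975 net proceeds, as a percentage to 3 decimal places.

12.690%

Amount owed after one year: 2,000 × (1 + 0.1070/52)^52 = 2,000 × 1.112812 = $2,225.62.
Effective rate on net proceeds: 2,225.62 / 1,975 − 1 = 0.126898 = 12.690%.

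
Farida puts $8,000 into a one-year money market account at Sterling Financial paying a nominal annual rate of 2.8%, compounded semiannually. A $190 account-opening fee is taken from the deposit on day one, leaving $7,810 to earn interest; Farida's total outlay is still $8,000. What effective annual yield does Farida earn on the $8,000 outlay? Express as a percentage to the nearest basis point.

0.38%

Value after one year: 7,810 × (1 + 0.028/2)^2 = 7,810 × 1.028196 = $8,030.21.
Effective yield on the $8,000 outlay: 8,030.21 / 8,000 − 1 = 0.003776 = 0.38%.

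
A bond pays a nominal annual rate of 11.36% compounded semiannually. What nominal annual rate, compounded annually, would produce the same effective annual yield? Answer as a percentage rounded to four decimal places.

11.6826%

EAR = (1 + 0.1136/2)^2 − 1 = 0.116826.
Compounded annually, the equivalent nominal rate is the EAR itself: 11.6826%.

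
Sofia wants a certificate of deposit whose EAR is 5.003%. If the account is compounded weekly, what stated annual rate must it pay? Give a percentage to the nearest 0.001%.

4.884%

(1 + r/52)^52 − 1 = 0.05003, so 1 + r/52 = 1.05003^(1/52).
r/52 = 0.000939, so r = 0.048842 = 4.884%.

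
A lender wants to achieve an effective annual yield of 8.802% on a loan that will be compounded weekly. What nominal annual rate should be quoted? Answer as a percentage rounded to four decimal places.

8.4428%

(1 + r/52)^52 − 1 = 0.08802, so 1 + r/52 = 1.08802^(1/52).
r/52 = 0.001624, so r = 0.084428 = 8.4428%.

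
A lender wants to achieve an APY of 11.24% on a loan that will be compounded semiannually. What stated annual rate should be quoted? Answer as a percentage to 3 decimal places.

10.941%

(1 + r/2)^2 − 1 = 0.1124, so 1 + r/2 = 1.1124^(1/2).
r/2 = 0.054704, so r = 0.109407 = 10.941%.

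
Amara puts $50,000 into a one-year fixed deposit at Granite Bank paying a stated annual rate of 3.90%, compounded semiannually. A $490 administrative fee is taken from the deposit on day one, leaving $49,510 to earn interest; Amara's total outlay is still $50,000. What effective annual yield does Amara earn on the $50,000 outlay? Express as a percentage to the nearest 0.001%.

2.919%

Value after one year: 49,510 × (1 + 0.0390/2)^2 = 49,510 × 1.039380 = $51,459.72.
Effective yield on the $50,000 outlay: 51,459.72 / 50,000 − 1 = 0.029194 = 2.919%.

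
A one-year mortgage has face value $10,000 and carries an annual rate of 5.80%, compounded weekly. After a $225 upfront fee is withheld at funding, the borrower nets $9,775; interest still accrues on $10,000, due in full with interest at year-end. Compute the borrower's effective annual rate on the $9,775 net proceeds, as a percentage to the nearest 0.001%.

8.407%

Amount owed after one year: 10,000 × (1 + 0.0580/52)^52 = 10,000 × 1.059681 = $10,596.81.
Effective rate on net proceeds: 10,596.81 / 9,775 − 1 = 0.084072 = 8.407%.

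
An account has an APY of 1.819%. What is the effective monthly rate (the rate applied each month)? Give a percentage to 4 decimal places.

The per-month rate i satisfies (1 + i)^12 = 1 + 0.01819.
i = 1.01819^(1/12) − 1 = 0.0015033 = 0.1503%.

0.1503%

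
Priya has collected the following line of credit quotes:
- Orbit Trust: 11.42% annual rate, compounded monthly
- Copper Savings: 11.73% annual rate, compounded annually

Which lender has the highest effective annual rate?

Orbit Trust

Orbit Trust: (1 + 0.1142/12)^12 − 1 = 12.037%
Copper Savings: compounded annually, EAR = 11.730%
The highest effective annual rate is Orbit Trust at 12.037%.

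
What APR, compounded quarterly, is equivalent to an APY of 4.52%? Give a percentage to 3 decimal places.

4.445%

(1 + r/4)^4 − 1 = 0.0452, so 1 + r/4 = 1.0452^(1/4).
r/4 = 0.011113, so r = 0.044453 = 4.445%.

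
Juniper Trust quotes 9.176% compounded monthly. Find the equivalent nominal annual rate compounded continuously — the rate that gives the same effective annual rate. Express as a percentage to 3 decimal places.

9.141%

EAR = (1 + 0.09176/12)^12 − 1 = 0.095719.
Equivalent continuous rate: r = ln(1 + 0.095719) = 0.091411 = 9.141%.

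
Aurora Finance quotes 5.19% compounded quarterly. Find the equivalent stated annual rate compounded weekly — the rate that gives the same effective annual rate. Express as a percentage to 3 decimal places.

EAR = (1 + 0.0519/4)^4 − 1 = 0.052919.
Solve (1 + r/52)^52 = 1.052919: r/52 = 1.052919^(1/52) − 1 = 0.000992, so r = 0.051592 = 5.159%.

5.159%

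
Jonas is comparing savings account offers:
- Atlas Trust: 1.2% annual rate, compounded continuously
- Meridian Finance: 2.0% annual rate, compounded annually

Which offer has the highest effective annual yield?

Meridian Finance

Atlas Trust: e^0.012 − 1 = 1.207%
Meridian Finance: compounded annually, EAR = 2.000%
The highest effective annual rate is Meridian Finance at 2.000%.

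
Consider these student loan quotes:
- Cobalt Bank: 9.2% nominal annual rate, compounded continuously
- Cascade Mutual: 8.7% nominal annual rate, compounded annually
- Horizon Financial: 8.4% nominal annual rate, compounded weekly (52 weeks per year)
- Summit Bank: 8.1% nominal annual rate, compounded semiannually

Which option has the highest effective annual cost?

Cobalt Bank: e^0.092 − 1 = 9.636%
Cascade Mutual: compounded annually, EAR = 8.700%
Horizon Financial: (1 + 0.084/52)^52 − 1 = 8.756%
Summit Bank: (1 + 0.081/2)^2 − 1 = 8.264%
The highest effective annual rate is Cobalt Bank at 9.636%.

Cobalt Bank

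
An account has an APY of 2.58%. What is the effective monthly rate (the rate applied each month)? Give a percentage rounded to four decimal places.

0.2125%

The per-month rate i satisfies (1 + i)^12 = 1 + 0.0258.
i = 1.0258^(1/12) − 1 = 0.0021250 = 0.2125%.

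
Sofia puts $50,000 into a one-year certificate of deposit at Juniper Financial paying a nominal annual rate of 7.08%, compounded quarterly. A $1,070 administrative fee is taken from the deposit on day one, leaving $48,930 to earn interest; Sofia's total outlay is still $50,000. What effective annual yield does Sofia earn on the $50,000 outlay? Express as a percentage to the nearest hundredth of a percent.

Value after one year: 48,930 × (1 + 0.0708/4)^4 = 48,930 × 1.072702 = $52,487.31.
Effective yield on the $50,000 outlay: 52,487.31 / 50,000 − 1 = 0.049746 = 4.97%.

4.97%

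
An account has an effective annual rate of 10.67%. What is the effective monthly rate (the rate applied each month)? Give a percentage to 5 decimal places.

The per-month rate i satisfies (1 + i)^12 = 1 + 0.1067.
i = 1.1067^(1/12) − 1 = 0.0084843 = 0.84843%.

0.84843%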